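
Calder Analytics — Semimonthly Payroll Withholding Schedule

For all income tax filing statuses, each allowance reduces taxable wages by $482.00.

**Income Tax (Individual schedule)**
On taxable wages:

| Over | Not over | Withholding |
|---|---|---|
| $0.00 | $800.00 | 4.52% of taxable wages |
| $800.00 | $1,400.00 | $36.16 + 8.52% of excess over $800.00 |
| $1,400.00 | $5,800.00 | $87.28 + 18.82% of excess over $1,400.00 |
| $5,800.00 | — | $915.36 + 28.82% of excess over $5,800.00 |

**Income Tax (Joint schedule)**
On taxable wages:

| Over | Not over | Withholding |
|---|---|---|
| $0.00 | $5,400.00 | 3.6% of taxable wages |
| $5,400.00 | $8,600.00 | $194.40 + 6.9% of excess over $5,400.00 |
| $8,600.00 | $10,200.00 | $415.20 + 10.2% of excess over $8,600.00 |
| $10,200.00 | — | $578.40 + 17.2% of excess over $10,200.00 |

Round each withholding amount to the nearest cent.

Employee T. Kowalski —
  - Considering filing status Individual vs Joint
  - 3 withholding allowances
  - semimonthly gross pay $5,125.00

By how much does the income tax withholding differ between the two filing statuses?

Income Tax (Individual): taxable = $5,125.00 − 3×$482.00 = $3,679.00
  $87.28 + 18.82% × ($3,679.00 − $1,400.00) = $87.28 + 18.82% × $2,279.00 = $516.19
Income Tax (Joint): taxable = $5,125.00 − 3×$482.00 = $3,679.00
  3.6% × $3,679.00 = $132.44
Difference: |$516.19 − $132.44| = $383.75 (higher under Individual)

$383.75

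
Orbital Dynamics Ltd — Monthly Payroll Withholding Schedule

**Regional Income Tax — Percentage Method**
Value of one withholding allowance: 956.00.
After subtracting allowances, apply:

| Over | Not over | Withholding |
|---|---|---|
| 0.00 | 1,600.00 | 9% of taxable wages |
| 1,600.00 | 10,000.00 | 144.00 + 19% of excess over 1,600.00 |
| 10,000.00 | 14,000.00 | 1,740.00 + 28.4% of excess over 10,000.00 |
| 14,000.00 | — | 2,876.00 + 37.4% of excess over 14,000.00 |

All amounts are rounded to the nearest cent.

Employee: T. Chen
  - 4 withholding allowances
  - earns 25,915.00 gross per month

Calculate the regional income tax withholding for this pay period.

Regional Income Tax: taxable = 25,915.00 − 4×956.00 = 22,091.00
  2,876.00 + 37.4% × (22,091.00 − 14,000.00) = 2,876.00 + 37.4% × 8,091.00 = 5,902.03

5,902.03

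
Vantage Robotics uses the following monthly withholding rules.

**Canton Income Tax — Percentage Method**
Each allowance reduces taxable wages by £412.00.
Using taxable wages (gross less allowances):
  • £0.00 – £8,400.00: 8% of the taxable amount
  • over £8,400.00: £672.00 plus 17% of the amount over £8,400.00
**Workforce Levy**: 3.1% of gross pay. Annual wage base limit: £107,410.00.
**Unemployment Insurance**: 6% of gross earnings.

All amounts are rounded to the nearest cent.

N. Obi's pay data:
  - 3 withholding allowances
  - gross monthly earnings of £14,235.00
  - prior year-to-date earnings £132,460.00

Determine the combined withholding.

£2,307.93

Canton Income Tax: taxable = £14,235.00 − 3×£412.00 = £12,999.00
  £672.00 + 17% × (£12,999.00 − £8,400.00) = £672.00 + 17% × £4,599.00 = £1,453.83
Workforce Levy: YTD £132,460.00 ≥ cap £107,410.00 → £0.00
Unemployment Insurance: 6% × £14,235.00 = £854.10
Total: £1,453.83 + £0.00 + £854.10 = £2,307.93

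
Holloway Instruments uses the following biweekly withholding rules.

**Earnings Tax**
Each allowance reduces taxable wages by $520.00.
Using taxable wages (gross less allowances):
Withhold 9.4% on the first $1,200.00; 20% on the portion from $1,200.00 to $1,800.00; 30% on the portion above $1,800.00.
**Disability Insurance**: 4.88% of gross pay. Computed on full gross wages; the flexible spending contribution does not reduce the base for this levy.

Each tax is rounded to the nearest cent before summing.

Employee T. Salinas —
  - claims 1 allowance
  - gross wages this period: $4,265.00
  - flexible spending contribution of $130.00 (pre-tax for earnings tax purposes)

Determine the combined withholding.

$985.43

Earnings Tax: taxable = $4,265.00 − $130.00 − 1×$520.00 = $3,615.00
  $232.80 + 30% × ($3,615.00 − $1,800.00) = $232.80 + 30% × $1,815.00 = $777.30
Disability Insurance: 4.88% × $4,265.00 = $208.13
Total: $777.30 + $208.13 = $985.43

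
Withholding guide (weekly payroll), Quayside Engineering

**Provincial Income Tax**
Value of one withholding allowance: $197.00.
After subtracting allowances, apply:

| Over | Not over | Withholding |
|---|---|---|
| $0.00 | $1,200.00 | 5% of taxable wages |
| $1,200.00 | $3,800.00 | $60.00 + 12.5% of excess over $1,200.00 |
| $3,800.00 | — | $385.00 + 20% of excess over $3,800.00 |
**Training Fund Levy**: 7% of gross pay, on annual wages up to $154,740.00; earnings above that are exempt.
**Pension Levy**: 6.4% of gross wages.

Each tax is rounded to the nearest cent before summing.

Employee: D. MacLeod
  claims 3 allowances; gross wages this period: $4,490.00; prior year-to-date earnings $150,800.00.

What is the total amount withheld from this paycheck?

$967.96

Provincial Income Tax: taxable = $4,490.00 − 3×$197.00 = $3,899.00
  $385.00 + 20% × ($3,899.00 − $3,800.00) = $385.00 + 20% × $99.00 = $404.80
Training Fund Levy: cap $154,740.00 − YTD $150,800.00 = $3,940.00 subject; 7% × $3,940.00 = $275.80
Pension Levy: 6.4% × $4,490.00 = $287.36
Total: $404.80 + $275.80 + $287.36 = $967.96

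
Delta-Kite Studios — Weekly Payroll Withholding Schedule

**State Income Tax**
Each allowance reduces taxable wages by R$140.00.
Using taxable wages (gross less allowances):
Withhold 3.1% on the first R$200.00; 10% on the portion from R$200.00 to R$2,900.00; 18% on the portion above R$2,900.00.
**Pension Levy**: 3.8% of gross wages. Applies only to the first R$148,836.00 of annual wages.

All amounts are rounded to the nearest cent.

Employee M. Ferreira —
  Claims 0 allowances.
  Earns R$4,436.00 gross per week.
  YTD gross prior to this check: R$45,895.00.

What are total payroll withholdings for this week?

State Income Tax: taxable = R$4,436.00
  R$276.20 + 18% × (R$4,436.00 − R$2,900.00) = R$276.20 + 18% × R$1,536.00 = R$552.68
Pension Levy: 3.8% × R$4,436.00 = R$168.57
Total: R$552.68 + R$168.57 = R$721.25

R$721.25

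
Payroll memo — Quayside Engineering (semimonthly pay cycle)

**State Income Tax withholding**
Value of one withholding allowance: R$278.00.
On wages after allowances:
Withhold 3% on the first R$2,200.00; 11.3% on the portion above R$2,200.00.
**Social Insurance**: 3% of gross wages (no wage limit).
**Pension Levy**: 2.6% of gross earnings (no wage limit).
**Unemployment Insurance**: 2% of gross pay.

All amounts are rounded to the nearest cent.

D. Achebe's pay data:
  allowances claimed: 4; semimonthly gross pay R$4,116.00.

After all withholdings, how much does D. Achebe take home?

State Income Tax: taxable = R$4,116.00 − 4×R$278.00 = R$3,004.00
  R$66.00 + 11.3% × (R$3,004.00 − R$2,200.00) = R$66.00 + 11.3% × R$804.00 = R$156.85
Social Insurance: 3% × R$4,116.00 = R$123.48
Pension Levy: 2.6% × R$4,116.00 = R$107.02
Unemployment Insurance: 2% × R$4,116.00 = R$82.32
Total withheld: R$156.85 + R$123.48 + R$107.02 + R$82.32 = R$469.67
Net pay: R$4,116.00 − R$469.67 = R$3,646.33

R$3,646.33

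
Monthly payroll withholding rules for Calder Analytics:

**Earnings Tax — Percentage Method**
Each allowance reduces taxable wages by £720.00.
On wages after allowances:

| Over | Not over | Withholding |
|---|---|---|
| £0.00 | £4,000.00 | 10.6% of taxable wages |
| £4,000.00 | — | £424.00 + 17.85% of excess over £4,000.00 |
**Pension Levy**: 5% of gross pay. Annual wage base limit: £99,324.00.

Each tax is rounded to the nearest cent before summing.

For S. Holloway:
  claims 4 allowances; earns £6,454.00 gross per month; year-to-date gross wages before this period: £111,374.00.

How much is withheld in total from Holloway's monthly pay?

Earnings Tax: taxable = £6,454.00 − 4×£720.00 = £3,574.00
  10.6% × £3,574.00 = £378.84
Pension Levy: YTD £111,374.00 ≥ cap £99,324.00 → £0.00
Total: £378.84 + £0.00 = £378.84

£378.84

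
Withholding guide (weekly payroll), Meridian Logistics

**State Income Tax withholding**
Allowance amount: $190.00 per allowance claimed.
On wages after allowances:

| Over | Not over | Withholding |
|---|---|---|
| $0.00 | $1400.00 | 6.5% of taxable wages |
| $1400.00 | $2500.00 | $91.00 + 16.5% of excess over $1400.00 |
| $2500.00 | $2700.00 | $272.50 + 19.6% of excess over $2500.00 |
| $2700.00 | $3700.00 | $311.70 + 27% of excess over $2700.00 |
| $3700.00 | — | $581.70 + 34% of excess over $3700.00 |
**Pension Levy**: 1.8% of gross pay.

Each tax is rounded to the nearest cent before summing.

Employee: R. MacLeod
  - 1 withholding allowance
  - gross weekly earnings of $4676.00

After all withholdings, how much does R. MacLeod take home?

State Income Tax: taxable = $4676.00 − 1×$190.00 = $4486.00
  $581.70 + 34% × ($4486.00 − $3700.00) = $581.70 + 34% × $786.00 = $848.94
Pension Levy: 1.8% × $4676.00 = $84.17
Total withheld: $848.94 + $84.17 = $933.11
Net pay: $4676.00 − $933.11 = $3742.89

$3742.89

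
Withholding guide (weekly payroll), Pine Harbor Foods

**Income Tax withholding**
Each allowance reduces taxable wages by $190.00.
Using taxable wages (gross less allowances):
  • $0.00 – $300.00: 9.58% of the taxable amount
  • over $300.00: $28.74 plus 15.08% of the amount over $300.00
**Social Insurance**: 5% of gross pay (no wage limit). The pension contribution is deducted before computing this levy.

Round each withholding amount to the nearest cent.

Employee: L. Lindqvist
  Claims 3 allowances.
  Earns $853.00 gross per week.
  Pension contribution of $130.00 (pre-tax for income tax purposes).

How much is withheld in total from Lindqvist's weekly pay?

Income Tax: taxable = $853.00 − $130.00 − 3×$190.00 = $153.00
  9.58% × $153.00 = $14.66
Social Insurance: 5% × $723.00 = $36.15
Total: $14.66 + $36.15 = $50.81

$50.81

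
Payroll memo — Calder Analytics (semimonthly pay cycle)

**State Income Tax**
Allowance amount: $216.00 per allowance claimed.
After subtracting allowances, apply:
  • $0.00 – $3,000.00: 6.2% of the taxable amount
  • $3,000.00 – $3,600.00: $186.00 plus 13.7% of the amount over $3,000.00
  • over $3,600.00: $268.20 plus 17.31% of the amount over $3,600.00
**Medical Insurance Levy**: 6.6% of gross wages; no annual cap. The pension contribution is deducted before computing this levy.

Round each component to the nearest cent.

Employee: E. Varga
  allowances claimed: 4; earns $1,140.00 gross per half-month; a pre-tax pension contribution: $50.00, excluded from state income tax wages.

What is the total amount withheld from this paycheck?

State Income Tax: taxable = $1,140.00 − $50.00 − 4×$216.00 = $226.00
  6.2% × $226.00 = $14.01
Medical Insurance Levy: 6.6% × $1,090.00 = $71.94
Total: $14.01 + $71.94 = $85.95

$85.95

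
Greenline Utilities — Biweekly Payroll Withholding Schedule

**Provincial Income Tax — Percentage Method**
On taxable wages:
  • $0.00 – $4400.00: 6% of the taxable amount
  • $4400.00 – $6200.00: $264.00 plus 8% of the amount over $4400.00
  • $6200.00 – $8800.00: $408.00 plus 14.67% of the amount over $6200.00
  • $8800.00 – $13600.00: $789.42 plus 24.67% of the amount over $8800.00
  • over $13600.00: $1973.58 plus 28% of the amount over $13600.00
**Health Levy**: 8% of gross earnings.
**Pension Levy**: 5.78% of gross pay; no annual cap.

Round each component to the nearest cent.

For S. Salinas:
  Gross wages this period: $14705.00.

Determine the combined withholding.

$4309.33

Provincial Income Tax: taxable = $14705.00
  $1973.58 + 28% × ($14705.00 − $13600.00) = $1973.58 + 28% × $1105.00 = $2282.98
Health Levy: 8% × $14705.00 = $1176.40
Pension Levy: 5.78% × $14705.00 = $849.95
Total: $2282.98 + $1176.40 + $849.95 = $4309.33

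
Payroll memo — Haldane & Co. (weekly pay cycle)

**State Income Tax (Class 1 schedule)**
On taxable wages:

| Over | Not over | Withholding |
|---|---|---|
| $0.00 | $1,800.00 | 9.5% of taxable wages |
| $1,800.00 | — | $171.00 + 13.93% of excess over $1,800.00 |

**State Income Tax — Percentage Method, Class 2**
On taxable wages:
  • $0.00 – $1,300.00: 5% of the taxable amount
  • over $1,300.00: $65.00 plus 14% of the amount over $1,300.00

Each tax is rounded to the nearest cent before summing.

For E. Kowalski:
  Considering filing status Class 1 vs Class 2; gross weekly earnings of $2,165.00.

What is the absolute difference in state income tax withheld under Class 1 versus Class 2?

$35.74

State Income Tax (Class 1): taxable = $2,165.00
  $171.00 + 13.93% × ($2,165.00 − $1,800.00) = $171.00 + 13.93% × $365.00 = $221.84
State Income Tax (Class 2): taxable = $2,165.00
  $65.00 + 14% × ($2,165.00 − $1,300.00) = $65.00 + 14% × $865.00 = $186.10
Difference: |$221.84 − $186.10| = $35.74 (higher under Class 1)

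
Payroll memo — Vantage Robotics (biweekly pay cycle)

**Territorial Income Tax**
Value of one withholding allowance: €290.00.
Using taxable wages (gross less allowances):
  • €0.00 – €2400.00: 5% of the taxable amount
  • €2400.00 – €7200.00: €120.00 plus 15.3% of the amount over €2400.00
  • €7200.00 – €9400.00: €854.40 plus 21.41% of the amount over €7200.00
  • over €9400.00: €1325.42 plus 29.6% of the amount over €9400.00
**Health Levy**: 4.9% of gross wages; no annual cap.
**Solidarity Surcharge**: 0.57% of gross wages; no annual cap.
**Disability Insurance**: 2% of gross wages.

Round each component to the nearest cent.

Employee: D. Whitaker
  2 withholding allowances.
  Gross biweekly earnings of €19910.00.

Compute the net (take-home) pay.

€14158.02

Territorial Income Tax: taxable = €19910.00 − 2×€290.00 = €19330.00
  €1325.42 + 29.6% × (€19330.00 − €9400.00) = €1325.42 + 29.6% × €9930.00 = €4264.70
Health Levy: 4.9% × €19910.00 = €975.59
Solidarity Surcharge: 0.57% × €19910.00 = €113.49
Disability Insurance: 2% × €19910.00 = €398.20
Total withheld: €4264.70 + €975.59 + €113.49 + €398.20 = €5751.98
Net pay: €19910.00 − €5751.98 = €14158.02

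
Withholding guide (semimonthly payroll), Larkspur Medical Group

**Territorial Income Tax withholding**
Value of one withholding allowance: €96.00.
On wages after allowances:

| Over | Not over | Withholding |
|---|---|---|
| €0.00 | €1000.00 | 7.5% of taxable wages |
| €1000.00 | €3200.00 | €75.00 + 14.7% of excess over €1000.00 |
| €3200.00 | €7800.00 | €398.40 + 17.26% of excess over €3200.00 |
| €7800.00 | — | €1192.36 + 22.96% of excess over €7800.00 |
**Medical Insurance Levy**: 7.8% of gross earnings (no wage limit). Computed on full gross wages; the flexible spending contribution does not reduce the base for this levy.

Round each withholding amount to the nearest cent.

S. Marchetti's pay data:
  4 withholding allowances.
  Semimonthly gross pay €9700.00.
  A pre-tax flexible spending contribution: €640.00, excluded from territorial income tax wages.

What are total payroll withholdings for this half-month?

Territorial Income Tax: taxable = €9700.00 − €640.00 − 4×€96.00 = €8676.00
  €1192.36 + 22.96% × (€8676.00 − €7800.00) = €1192.36 + 22.96% × €876.00 = €1393.49
Medical Insurance Levy: 7.8% × €9700.00 = €756.60
Total: €1393.49 + €756.60 = €2150.09

€2150.09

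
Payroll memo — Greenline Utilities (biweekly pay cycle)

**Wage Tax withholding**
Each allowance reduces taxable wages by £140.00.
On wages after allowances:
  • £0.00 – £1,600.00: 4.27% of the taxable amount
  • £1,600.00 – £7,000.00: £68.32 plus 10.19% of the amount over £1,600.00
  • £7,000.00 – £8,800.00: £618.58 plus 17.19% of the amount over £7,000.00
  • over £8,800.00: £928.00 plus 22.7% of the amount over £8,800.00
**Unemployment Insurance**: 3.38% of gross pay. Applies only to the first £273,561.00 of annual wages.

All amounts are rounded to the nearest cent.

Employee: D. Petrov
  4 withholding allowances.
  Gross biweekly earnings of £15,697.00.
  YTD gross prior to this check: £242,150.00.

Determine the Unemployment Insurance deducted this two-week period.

Unemployment Insurance: 3.38% × £15,697.00 = £530.56

£530.56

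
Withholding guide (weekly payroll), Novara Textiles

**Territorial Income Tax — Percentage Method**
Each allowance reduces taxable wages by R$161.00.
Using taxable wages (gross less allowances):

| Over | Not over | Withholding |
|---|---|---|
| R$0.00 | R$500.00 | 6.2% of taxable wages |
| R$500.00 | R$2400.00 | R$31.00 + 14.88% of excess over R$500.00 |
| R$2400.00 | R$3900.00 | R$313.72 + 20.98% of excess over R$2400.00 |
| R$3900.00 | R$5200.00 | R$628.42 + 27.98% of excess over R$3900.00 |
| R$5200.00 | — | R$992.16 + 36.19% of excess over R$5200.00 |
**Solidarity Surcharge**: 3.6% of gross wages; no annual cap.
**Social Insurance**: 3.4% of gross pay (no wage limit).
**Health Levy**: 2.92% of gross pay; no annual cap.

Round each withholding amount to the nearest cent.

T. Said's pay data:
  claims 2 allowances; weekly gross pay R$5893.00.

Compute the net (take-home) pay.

Territorial Income Tax: taxable = R$5893.00 − 2×R$161.00 = R$5571.00
  R$992.16 + 36.19% × (R$5571.00 − R$5200.00) = R$992.16 + 36.19% × R$371.00 = R$1126.42
Solidarity Surcharge: 3.6% × R$5893.00 = R$212.15
Social Insurance: 3.4% × R$5893.00 = R$200.36
Health Levy: 2.92% × R$5893.00 = R$172.08
Total withheld: R$1126.42 + R$212.15 + R$200.36 + R$172.08 = R$1711.01
Net pay: R$5893.00 − R$1711.01 = R$4181.99

R$4181.99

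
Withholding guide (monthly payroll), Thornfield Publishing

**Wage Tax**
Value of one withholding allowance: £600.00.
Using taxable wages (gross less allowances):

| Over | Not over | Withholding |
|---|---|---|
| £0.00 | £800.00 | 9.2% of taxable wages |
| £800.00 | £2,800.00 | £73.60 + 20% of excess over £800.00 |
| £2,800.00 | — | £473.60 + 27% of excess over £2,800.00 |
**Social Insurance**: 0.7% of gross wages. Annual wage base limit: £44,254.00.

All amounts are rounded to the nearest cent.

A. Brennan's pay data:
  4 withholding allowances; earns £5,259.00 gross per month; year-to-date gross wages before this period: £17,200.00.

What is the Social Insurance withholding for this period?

£36.81

Social Insurance: 0.7% × £5,259.00 = £36.81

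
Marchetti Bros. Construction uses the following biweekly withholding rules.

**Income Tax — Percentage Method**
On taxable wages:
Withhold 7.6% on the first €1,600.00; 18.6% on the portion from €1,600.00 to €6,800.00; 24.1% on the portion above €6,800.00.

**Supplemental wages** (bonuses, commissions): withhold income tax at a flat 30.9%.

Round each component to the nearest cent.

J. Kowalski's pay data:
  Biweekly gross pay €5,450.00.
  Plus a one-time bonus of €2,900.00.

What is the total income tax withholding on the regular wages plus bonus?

€1,733.80

Income Tax: taxable = €5,450.00
  €121.60 + 18.6% × (€5,450.00 − €1,600.00) = €121.60 + 18.6% × €3,850.00 = €837.70
Supplemental (30.9% flat on bonus): 30.9% × €2,900.00 = €896.10
Total income tax: €837.70 + €896.10 = €1,733.80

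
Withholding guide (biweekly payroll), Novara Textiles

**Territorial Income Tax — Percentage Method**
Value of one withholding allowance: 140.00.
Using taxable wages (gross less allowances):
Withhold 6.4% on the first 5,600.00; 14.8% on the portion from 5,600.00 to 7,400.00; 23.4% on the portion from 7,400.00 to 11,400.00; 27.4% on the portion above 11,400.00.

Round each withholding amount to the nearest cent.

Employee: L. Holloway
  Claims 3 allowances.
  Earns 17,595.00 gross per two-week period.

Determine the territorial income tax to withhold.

Territorial Income Tax: taxable = 17,595.00 − 3×140.00 = 17,175.00
  1,560.80 + 27.4% × (17,175.00 − 11,400.00) = 1,560.80 + 27.4% × 5,775.00 = 3,143.15

3,143.15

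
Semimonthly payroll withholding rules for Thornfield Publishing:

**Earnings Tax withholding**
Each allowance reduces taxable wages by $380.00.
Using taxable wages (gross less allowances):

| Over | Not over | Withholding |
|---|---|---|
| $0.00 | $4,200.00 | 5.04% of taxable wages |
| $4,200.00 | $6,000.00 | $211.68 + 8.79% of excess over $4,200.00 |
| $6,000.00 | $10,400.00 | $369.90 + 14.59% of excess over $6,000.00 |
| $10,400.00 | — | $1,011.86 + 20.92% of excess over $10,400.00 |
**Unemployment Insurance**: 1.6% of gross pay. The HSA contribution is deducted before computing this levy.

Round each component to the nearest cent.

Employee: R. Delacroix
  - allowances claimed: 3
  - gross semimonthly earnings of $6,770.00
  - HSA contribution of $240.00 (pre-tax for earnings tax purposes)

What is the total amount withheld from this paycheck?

Earnings Tax: taxable = $6,770.00 − $240.00 − 3×$380.00 = $5,390.00
  $211.68 + 8.79% × ($5,390.00 − $4,200.00) = $211.68 + 8.79% × $1,190.00 = $316.28
Unemployment Insurance: 1.6% × $6,530.00 = $104.48
Total: $316.28 + $104.48 = $420.76

$420.76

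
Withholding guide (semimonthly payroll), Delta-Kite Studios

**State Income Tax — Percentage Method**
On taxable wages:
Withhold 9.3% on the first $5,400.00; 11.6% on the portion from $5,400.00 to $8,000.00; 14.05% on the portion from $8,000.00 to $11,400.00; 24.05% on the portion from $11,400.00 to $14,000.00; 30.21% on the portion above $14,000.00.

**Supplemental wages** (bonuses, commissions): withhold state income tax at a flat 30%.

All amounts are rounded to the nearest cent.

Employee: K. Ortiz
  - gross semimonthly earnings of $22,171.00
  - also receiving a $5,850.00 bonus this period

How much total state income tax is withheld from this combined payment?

State Income Tax: taxable = $22,171.00
  $1,906.80 + 30.21% × ($22,171.00 − $14,000.00) = $1,906.80 + 30.21% × $8,171.00 = $4,375.26
Supplemental (30% flat on bonus): 30% × $5,850.00 = $1,755.00
Total state income tax: $4,375.26 + $1,755.00 = $6,130.26

$6,130.26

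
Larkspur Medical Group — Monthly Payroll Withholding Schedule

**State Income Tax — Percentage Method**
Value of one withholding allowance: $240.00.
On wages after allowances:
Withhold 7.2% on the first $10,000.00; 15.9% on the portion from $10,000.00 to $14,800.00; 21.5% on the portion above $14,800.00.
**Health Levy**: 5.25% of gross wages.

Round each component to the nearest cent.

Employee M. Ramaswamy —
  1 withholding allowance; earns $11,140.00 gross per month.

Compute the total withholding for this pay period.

State Income Tax: taxable = $11,140.00 − 1×$240.00 = $10,900.00
  $720.00 + 15.9% × ($10,900.00 − $10,000.00) = $720.00 + 15.9% × $900.00 = $863.10
Health Levy: 5.25% × $11,140.00 = $584.85
Total: $863.10 + $584.85 = $1,447.95

$1,447.95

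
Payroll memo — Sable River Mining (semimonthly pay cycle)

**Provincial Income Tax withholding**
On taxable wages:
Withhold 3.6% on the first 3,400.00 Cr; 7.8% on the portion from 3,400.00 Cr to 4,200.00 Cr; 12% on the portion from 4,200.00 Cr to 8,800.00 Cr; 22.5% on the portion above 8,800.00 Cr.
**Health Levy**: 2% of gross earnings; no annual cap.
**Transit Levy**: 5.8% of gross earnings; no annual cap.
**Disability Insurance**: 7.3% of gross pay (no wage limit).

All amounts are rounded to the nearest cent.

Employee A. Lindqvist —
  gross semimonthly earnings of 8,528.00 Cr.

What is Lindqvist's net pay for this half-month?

Provincial Income Tax: taxable = 8,528.00 Cr
  184.80 Cr + 12% × (8,528.00 Cr − 4,200.00 Cr) = 184.80 Cr + 12% × 4,328.00 Cr = 704.16 Cr
Health Levy: 2% × 8,528.00 Cr = 170.56 Cr
Transit Levy: 5.8% × 8,528.00 Cr = 494.62 Cr
Disability Insurance: 7.3% × 8,528.00 Cr = 622.54 Cr
Total withheld: 704.16 Cr + 170.56 Cr + 494.62 Cr + 622.54 Cr = 1,991.88 Cr
Net pay: 8,528.00 Cr − 1,991.88 Cr = 6,536.12 Cr

6,536.12 Cr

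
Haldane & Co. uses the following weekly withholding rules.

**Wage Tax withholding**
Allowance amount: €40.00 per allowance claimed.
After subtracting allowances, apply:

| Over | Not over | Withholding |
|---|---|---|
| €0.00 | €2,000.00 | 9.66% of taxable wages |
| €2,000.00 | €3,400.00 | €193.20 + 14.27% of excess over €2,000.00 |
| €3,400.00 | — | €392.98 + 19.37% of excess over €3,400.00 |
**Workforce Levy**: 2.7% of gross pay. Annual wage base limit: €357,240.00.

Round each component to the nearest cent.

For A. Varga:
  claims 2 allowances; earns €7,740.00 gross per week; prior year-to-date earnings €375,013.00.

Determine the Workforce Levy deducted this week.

Workforce Levy: YTD €375,013.00 ≥ cap €357,240.00 → €0.00

€0.00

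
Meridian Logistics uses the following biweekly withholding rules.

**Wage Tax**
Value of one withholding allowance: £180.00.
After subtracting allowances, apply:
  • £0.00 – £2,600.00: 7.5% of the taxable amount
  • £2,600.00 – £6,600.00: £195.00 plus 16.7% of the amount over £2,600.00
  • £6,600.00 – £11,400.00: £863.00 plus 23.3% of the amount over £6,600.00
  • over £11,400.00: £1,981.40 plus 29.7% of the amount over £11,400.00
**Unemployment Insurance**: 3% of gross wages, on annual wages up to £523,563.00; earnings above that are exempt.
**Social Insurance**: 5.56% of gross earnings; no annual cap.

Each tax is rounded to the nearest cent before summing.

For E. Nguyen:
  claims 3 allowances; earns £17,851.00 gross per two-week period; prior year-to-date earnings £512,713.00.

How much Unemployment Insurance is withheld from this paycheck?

£325.50

Unemployment Insurance: cap £523,563.00 − YTD £512,713.00 = £10,850.00 subject; 3% × £10,850.00 = £325.50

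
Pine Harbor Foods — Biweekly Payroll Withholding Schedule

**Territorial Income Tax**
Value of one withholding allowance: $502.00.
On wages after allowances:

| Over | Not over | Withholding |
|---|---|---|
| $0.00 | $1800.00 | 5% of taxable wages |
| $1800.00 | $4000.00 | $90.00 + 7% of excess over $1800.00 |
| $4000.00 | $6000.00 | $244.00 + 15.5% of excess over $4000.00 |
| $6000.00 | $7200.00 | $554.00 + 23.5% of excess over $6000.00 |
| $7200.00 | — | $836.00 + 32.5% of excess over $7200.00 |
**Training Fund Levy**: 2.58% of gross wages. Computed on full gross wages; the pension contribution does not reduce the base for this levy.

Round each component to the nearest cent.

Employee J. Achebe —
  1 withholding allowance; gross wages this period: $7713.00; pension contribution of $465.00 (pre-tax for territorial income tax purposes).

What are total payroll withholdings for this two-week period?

Territorial Income Tax: taxable = $7713.00 − $465.00 − 1×$502.00 = $6746.00
  $554.00 + 23.5% × ($6746.00 − $6000.00) = $554.00 + 23.5% × $746.00 = $729.31
Training Fund Levy: 2.58% × $7713.00 = $199.00
Total: $729.31 + $199.00 = $928.31

$928.31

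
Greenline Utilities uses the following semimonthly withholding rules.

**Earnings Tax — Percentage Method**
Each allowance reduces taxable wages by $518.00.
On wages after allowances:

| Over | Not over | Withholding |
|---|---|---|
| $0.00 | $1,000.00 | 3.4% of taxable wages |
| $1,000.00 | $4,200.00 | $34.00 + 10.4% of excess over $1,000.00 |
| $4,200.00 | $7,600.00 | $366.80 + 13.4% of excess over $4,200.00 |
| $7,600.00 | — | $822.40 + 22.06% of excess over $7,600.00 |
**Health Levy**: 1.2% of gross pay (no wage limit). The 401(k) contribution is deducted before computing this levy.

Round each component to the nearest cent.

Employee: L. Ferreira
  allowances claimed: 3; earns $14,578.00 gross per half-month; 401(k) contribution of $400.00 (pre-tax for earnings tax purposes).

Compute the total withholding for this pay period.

$2,100.83

Earnings Tax: taxable = $14,578.00 − $400.00 − 3×$518.00 = $12,624.00
  $822.40 + 22.06% × ($12,624.00 − $7,600.00) = $822.40 + 22.06% × $5,024.00 = $1,930.69
Health Levy: 1.2% × $14,178.00 = $170.14
Total: $1,930.69 + $170.14 = $2,100.83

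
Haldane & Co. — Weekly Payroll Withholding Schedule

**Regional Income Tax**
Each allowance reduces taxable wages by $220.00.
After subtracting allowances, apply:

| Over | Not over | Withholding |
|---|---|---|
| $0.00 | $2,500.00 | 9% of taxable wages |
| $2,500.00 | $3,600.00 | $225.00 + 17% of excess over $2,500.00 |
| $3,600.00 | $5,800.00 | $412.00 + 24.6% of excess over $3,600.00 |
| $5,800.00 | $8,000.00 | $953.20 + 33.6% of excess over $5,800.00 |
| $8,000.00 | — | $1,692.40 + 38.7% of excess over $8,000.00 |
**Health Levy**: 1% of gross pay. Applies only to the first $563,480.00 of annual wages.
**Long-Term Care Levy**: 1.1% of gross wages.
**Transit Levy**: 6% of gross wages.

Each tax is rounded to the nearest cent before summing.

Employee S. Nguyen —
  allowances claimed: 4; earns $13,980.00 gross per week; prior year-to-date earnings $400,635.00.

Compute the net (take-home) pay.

$9,181.52

Regional Income Tax: taxable = $13,980.00 − 4×$220.00 = $13,100.00
  $1,692.40 + 38.7% × ($13,100.00 − $8,000.00) = $1,692.40 + 38.7% × $5,100.00 = $3,666.10
Health Levy: 1% × $13,980.00 = $139.80
Long-Term Care Levy: 1.1% × $13,980.00 = $153.78
Transit Levy: 6% × $13,980.00 = $838.80
Total withheld: $3,666.10 + $139.80 + $153.78 + $838.80 = $4,798.48
Net pay: $13,980.00 − $4,798.48 = $9,181.52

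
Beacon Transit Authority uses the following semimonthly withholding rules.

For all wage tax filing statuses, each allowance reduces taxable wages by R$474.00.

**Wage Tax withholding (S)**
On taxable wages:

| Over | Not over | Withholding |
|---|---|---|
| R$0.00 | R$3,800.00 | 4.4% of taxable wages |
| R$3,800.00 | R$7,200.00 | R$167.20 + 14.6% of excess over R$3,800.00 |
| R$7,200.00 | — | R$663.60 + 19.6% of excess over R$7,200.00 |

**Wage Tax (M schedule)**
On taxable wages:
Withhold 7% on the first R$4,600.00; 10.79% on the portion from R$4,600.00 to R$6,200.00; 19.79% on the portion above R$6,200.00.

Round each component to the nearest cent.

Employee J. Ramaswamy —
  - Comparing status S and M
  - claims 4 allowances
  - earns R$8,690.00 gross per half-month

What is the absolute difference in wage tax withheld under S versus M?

Wage Tax (S): taxable = R$8,690.00 − 4×R$474.00 = R$6,794.00
  R$167.20 + 14.6% × (R$6,794.00 − R$3,800.00) = R$167.20 + 14.6% × R$2,994.00 = R$604.32
Wage Tax (M): taxable = R$8,690.00 − 4×R$474.00 = R$6,794.00
  R$494.64 + 19.79% × (R$6,794.00 − R$6,200.00) = R$494.64 + 19.79% × R$594.00 = R$612.19
Difference: |R$604.32 − R$612.19| = R$7.87 (higher under M)

R$7.87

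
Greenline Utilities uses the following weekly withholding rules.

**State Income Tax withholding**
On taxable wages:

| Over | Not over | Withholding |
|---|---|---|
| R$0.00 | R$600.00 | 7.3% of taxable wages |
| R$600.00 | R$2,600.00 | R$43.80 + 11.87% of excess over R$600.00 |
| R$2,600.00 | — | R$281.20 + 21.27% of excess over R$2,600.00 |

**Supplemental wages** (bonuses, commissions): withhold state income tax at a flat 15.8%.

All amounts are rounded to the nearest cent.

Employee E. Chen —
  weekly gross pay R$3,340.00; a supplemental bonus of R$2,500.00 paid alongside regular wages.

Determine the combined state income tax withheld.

State Income Tax: taxable = R$3,340.00
  R$281.20 + 21.27% × (R$3,340.00 − R$2,600.00) = R$281.20 + 21.27% × R$740.00 = R$438.60
Supplemental (15.8% flat on bonus): 15.8% × R$2,500.00 = R$395.00
Total state income tax: R$438.60 + R$395.00 = R$833.60

R$833.60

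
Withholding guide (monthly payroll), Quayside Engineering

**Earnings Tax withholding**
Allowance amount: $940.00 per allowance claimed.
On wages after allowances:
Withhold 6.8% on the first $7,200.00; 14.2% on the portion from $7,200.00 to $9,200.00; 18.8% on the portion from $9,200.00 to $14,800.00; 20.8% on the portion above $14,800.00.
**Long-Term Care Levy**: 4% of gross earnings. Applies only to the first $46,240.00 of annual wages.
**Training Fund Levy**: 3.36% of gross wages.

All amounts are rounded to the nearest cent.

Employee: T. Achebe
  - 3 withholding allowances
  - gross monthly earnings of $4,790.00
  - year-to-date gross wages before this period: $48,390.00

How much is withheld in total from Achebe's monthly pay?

$294.90

Earnings Tax: taxable = $4,790.00 − 3×$940.00 = $1,970.00
  6.8% × $1,970.00 = $133.96
Long-Term Care Levy: YTD $48,390.00 ≥ cap $46,240.00 → $0.00
Training Fund Levy: 3.36% × $4,790.00 = $160.94
Total: $133.96 + $0.00 + $160.94 = $294.90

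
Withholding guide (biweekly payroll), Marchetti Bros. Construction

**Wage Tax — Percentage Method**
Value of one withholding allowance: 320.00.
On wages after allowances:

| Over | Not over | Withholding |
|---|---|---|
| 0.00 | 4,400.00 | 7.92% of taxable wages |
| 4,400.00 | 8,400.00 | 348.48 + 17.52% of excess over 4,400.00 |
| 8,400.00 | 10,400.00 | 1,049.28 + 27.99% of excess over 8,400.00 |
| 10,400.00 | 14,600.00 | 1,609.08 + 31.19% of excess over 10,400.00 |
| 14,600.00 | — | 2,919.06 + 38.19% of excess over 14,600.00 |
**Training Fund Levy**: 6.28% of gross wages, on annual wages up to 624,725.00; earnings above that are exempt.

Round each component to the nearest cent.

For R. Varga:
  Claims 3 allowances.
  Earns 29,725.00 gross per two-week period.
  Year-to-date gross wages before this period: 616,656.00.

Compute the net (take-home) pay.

Wage Tax: taxable = 29,725.00 − 3×320.00 = 28,765.00
  2,919.06 + 38.19% × (28,765.00 − 14,600.00) = 2,919.06 + 38.19% × 14,165.00 = 8,328.67
Training Fund Levy: cap 624,725.00 − YTD 616,656.00 = 8,069.00 subject; 6.28% × 8,069.00 = 506.73
Total withheld: 8,328.67 + 506.73 = 8,835.40
Net pay: 29,725.00 − 8,835.40 = 20,889.60

20,889.60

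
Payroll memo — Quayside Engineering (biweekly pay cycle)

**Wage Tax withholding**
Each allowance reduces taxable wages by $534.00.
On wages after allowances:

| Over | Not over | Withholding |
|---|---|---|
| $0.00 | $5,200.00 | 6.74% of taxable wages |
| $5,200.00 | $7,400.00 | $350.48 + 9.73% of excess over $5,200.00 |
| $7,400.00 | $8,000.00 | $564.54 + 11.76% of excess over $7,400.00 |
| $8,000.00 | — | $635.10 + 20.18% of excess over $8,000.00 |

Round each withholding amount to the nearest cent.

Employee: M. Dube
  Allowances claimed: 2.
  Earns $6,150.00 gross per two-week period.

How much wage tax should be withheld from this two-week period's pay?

Wage Tax: taxable = $6,150.00 − 2×$534.00 = $5,082.00
  6.74% × $5,082.00 = $342.53

$342.53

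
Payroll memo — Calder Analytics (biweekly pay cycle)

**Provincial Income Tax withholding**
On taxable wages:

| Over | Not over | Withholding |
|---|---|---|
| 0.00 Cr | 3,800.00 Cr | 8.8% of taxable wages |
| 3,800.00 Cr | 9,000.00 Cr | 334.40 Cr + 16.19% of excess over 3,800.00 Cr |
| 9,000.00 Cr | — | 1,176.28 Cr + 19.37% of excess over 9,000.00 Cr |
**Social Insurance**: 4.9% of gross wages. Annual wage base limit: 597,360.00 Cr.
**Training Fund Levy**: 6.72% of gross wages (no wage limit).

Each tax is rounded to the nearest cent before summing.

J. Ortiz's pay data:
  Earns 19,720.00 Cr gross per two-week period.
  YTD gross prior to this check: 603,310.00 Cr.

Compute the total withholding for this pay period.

Provincial Income Tax: taxable = 19,720.00 Cr
  1,176.28 Cr + 19.37% × (19,720.00 Cr − 9,000.00 Cr) = 1,176.28 Cr + 19.37% × 10,720.00 Cr = 3,252.74 Cr
Social Insurance: YTD 603,310.00 Cr ≥ cap 597,360.00 Cr → 0.00 Cr
Training Fund Levy: 6.72% × 19,720.00 Cr = 1,325.18 Cr
Total: 3,252.74 Cr + 0.00 Cr + 1,325.18 Cr = 4,577.92 Cr

4,577.92 Cr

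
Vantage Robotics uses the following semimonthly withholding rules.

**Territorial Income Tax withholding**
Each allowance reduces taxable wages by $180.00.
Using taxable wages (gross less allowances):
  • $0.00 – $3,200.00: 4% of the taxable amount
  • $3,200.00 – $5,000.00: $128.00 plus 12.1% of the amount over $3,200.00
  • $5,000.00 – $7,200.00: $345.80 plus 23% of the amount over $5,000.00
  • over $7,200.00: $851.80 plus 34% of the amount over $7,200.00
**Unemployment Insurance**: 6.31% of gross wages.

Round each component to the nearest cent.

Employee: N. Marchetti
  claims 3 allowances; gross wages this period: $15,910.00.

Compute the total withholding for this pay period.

$4,633.52

Territorial Income Tax: taxable = $15,910.00 − 3×$180.00 = $15,370.00
  $851.80 + 34% × ($15,370.00 − $7,200.00) = $851.80 + 34% × $8,170.00 = $3,629.60
Unemployment Insurance: 6.31% × $15,910.00 = $1,003.92
Total: $3,629.60 + $1,003.92 = $4,633.52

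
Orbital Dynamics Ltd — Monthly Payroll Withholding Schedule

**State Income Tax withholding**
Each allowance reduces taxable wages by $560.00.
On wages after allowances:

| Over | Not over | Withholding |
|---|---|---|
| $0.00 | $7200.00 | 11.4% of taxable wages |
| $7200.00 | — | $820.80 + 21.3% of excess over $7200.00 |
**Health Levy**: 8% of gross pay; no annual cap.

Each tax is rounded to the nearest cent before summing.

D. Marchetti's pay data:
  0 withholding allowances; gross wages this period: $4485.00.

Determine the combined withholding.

$870.09

State Income Tax: taxable = $4485.00
  11.4% × $4485.00 = $511.29
Health Levy: 8% × $4485.00 = $358.80
Total: $511.29 + $358.80 = $870.09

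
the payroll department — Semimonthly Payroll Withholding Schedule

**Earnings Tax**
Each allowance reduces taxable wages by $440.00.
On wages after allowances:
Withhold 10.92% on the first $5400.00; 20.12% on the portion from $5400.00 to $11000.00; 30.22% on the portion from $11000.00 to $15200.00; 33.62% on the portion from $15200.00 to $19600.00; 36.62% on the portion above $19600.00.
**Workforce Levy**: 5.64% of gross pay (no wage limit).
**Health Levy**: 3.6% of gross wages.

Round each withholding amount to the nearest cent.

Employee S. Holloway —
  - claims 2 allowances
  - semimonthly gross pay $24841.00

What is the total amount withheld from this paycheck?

$8357.23

Earnings Tax: taxable = $24841.00 − 2×$440.00 = $23961.00
  $4464.92 + 36.62% × ($23961.00 − $19600.00) = $4464.92 + 36.62% × $4361.00 = $6061.92
Workforce Levy: 5.64% × $24841.00 = $1401.03
Health Levy: 3.6% × $24841.00 = $894.28
Total: $6061.92 + $1401.03 + $894.28 = $8357.23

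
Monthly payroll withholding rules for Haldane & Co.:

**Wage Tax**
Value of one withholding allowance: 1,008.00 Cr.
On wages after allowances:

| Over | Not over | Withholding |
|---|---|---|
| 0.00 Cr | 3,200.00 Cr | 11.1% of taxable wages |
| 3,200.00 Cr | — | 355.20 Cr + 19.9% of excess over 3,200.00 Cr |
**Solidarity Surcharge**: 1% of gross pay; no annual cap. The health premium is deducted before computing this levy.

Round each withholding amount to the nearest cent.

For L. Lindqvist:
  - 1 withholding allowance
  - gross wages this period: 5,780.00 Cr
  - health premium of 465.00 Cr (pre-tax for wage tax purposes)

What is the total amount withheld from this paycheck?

628.64 Cr

Wage Tax: taxable = 5,780.00 Cr − 465.00 Cr − 1×1,008.00 Cr = 4,307.00 Cr
  355.20 Cr + 19.9% × (4,307.00 Cr − 3,200.00 Cr) = 355.20 Cr + 19.9% × 1,107.00 Cr = 575.49 Cr
Solidarity Surcharge: 1% × 5,315.00 Cr = 53.15 Cr
Total: 575.49 Cr + 53.15 Cr = 628.64 Cr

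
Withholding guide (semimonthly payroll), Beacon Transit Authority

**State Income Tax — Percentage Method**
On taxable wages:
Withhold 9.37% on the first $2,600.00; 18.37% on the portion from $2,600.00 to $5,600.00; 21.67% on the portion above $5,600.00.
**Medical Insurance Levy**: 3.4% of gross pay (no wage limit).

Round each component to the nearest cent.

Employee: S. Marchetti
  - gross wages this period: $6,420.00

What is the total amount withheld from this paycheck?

$1,190.69

State Income Tax: taxable = $6,420.00
  $794.72 + 21.67% × ($6,420.00 − $5,600.00) = $794.72 + 21.67% × $820.00 = $972.41
Medical Insurance Levy: 3.4% × $6,420.00 = $218.28
Total: $972.41 + $218.28 = $1,190.69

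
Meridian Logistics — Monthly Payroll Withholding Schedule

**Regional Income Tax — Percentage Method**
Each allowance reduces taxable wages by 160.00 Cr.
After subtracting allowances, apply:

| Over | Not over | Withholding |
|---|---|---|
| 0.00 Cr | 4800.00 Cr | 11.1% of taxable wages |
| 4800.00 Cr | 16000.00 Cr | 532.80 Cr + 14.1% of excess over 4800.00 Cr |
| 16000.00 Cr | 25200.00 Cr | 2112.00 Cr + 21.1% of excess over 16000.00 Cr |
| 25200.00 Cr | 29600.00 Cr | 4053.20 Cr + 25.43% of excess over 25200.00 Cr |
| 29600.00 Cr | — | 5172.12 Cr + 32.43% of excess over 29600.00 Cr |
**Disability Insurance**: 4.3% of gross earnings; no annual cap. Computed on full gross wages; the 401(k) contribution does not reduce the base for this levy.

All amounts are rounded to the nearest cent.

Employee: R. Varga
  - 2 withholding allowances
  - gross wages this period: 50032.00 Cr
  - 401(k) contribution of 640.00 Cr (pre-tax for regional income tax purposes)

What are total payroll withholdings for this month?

13638.27 Cr

Regional Income Tax: taxable = 50032.00 Cr − 640.00 Cr − 2×160.00 Cr = 49072.00 Cr
  5172.12 Cr + 32.43% × (49072.00 Cr − 29600.00 Cr) = 5172.12 Cr + 32.43% × 19472.00 Cr = 11486.89 Cr
Disability Insurance: 4.3% × 50032.00 Cr = 2151.38 Cr
Total: 11486.89 Cr + 2151.38 Cr = 13638.27 Cr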